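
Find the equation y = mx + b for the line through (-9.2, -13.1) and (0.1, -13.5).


m = (-0.4)/(9.3) = -0.0430
b = y1 - m*x1 = -13.1 - (-0.4*(-9.2))/(9.3) = -13.1 - 0.3957 = -13.4957

y = -0.0430x - 13.4957


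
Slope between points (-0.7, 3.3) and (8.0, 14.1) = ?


dy = 14.1 - 3.3 = 10.8
dx = 8.0 + 0.7 = 8.7
m = 10.8/8.7 = 1.2414

m = 1.2414


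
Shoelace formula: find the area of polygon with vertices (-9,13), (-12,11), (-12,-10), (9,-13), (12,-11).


sum(xi*y_{i+1}) = -9*11 - 12*(-10) - 12*(-13) + 9*(-11) + 12*13 = 234
sum(yi*x_{i+1}) = 13*(-12) + 11*(-12) - 10*9 - 13*12 - 11*(-9) = -435
Area = |234 + 435|/2 = 669/2 = 334.5000

334.5000 sq units


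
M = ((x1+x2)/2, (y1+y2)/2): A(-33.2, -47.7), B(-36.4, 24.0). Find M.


Mx = (-33.2 - 36.4)/2 = -69.6/2 = -34.8000
My = (-47.7 + 24.0)/2 = -23.7/2 = -11.8500

(-34.8000, -11.8500)


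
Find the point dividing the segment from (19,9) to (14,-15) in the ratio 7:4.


Px = (7*14 + 4*19)/11 = 174/11 = 15.8182
Py = (7*(-15) + 4*9)/11 = -69/11 = -6.2727

P = (15.8182, -6.2727)


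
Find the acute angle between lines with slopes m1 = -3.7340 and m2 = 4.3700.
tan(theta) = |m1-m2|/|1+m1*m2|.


m1-m2 = -8.104
1+m1*m2 = -15.31758
tan(theta) = |-8.104/(-15.31758)| = 0.529065
theta = arctan(|-8.104/(-15.31758)|) = 27.8818 degrees (acute angle)

27.8818 degrees


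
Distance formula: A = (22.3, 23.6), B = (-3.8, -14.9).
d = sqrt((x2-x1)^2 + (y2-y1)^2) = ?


dx = -3.8 - 22.3 = -26.1
dy = -14.9 - 23.6 = -38.5
d = sqrt(681.21 + 1482.25) = sqrt(2163.46) = 46.5130

46.5130


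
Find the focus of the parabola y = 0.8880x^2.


a = 0.8880
4a = 3.5520
focus = (0, 1/3.5520) = (0, 0.2815)

Focus = (0, 0.2815)


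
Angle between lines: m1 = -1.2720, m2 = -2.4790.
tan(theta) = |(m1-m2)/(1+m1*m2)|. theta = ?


m1-m2 = 1.207
1+m1*m2 = 4.153288
tan(theta) = |1.207/4.153288| = 0.290613
theta = arctan(|1.207/4.153288|) = 16.2046 degrees (acute angle)

16.2046 degrees


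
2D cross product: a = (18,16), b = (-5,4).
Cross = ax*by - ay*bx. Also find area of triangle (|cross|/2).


cross = 18*4 - 16*(-5) = 72 + 80 = 152
Triangle area = |152|/2 = 152/2 = 76.0000

cross = 152, triangle area = 76.0000


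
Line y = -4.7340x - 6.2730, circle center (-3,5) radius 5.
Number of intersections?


Substitute y = -4.7340x - 6.2730: (x+ 3)^2 + (-4.7340x- 6.2730-5)^2 = 25
Expand to Ax^2 + Bx + C = 0, where b-k = -11.273
A = 1+m^2 = 23.410756
B = 2(m(b-k) - h) = 2(-4.7340*(-11.273) + 3) = 112.732764
C = h^2 + (b-k)^2 - r^2 = 9 + 127.080529 - 25 = 111.080529
disc = B^2-4AC = 12708.6761 - 10401.9166 = 2306.7595
disc > 0

2 intersection points


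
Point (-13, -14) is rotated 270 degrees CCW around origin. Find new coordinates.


cos(270) = 0, sin(270) = -1
x' = -13*0 + 14*(-1) = -14
y' = -13*(-1) - 14*0 = 13

(-14, 13)


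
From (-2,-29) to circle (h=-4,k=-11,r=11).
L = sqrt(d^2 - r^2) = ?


d = sqrt((-2+ 4)^2 + (-29+ 11)^2) = sqrt(4+324) = 18.1108
L = sqrt(328.0000 - 121) = sqrt(207.0000) = 14.3875

14.3875


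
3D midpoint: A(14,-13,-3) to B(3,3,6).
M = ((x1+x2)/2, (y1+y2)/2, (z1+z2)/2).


Mx = (14+3)/2 = 8.5000
My = (-13+3)/2 = -5.0000
Mz = (-3+6)/2 = 1.5000

M = (8.5000, -5.0000, 1.5000)


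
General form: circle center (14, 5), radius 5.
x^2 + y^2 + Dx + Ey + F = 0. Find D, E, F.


(x-14)^2 + (y-5)^2 = 5^2
D = -2h = -28, E = -2k = -10
F = h^2+k^2-r^2 = 196+25-25 = 196

D = -28, E = -10, F = 196


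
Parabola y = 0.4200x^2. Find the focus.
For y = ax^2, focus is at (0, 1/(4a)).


a = 0.4200
4a = 1.6800
focus = (0, 1/1.6800) = (0, 0.5952)

Focus = (0, 0.5952)


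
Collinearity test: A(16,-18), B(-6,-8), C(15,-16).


16*(-8+ 16) - 6*(-16+ 18) + 15*(-18+ 8)
= 128 - 12 - 150 = -34

No, not collinear (determinant = -34)


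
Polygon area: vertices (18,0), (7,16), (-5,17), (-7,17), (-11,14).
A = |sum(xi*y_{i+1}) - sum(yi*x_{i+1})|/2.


sum(xi*y_{i+1}) = 18*16 + 7*17 - 5*17 - 7*14 - 11*0 = 224
sum(yi*x_{i+1}) = 0*7 + 16*(-5) + 17*(-7) + 17*(-11) + 14*18 = -134
Area = |224 + 134|/2 = 358/2 = 179.0000

179.0000 sq units


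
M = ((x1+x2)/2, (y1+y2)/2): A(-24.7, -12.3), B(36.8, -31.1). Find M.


Mx = (-24.7 + 36.8)/2 = 12.1/2 = 6.0500
My = (-12.3 - 31.1)/2 = -43.4/2 = -21.7000

(6.0500, -21.7000)


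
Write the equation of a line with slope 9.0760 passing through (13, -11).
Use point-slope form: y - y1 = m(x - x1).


y + 11 = 9.0760(x - 13)
y = 9.0760x - 11 - 9.0760*13
y = 9.0760x - 128.9880

y = 9.0760x - 128.9880


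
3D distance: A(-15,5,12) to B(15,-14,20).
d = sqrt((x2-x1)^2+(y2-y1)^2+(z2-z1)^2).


dx=30, dy=-19, dz=8
d = sqrt(900+361+64) = sqrt(1325) = 36.4005

36.4005


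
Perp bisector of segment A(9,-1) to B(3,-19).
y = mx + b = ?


Midpoint = (6, -10)
Slope of AB = dy/dx = -18/(-6) = 3.0000
Perp slope = -dx/dy = -6/18 = -0.3333
b = My - (perp slope)*Mx = -10 + (-6*6)/(-18) = -10 + 2.0000 = -8.0000

y = -0.3333x - 8.0000


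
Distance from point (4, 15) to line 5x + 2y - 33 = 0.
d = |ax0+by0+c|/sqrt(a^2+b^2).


|5*4 + 2*15 - 33| = |17| = 17
sqrt(25 + 4) = sqrt(29) = 5.3852
d = 17/sqrt(29) = 3.1568

3.1568


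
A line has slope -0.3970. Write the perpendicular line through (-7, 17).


Perpendicular slope = -1/m1 = -1/(-0.3970) = 2.5189
b2 = y0 - m2*x0 = 17 - 7/(-0.3970) = 17 + 17.6322 = 34.6322

y = 2.5189x + 34.6322


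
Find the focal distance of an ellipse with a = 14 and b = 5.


c^2 = 14^2 - 5^2 = 196 - 25 = 171
c = sqrt(171) = 13.0767

c = 13.0767


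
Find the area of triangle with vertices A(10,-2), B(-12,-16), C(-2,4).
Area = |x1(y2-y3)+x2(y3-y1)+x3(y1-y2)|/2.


10*(-16-4) = -200
-12*(4+ 2) = -72
-2*(-2+ 16) = -28
sum = -300
Area = |-300|/2 = 150.0000

150.0000 sq units


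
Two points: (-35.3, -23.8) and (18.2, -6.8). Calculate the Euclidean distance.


dx = 18.2 + 35.3 = 53.5
dy = -6.8 + 23.8 = 17.0
d = sqrt(2862.25 + 289.0) = sqrt(3151.25) = 56.1360

56.1360


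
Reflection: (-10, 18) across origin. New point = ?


Reflection rule for origin: (-x, -y)
(-10, 18) -> (10, -18)

(10, -18)


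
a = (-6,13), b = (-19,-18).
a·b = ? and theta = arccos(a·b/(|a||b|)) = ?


a·b = -6*(-19) + 13*(-18) = 114 - 234 = -120
|a| = sqrt(36+169) = 14.3178
|b| = sqrt(361+324) = 26.1725
cos(theta) = -120/(sqrt(205)*sqrt(685)) = -120/sqrt(140425) = -0.320228
theta = arccos(-120/sqrt(140425)) = 108.6767 degrees

a·b = -120, theta = 108.6767 deg


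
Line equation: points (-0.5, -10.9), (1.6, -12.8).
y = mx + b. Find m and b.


m = (-1.9)/(2.1) = -0.9048
b = y1 - m*x1 = -10.9 - (-1.9*(-0.5))/(2.1) = -10.9 - 0.4524 = -11.3524

y = -0.9048x - 11.3524


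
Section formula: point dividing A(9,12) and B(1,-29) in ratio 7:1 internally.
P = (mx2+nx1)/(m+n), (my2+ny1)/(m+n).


Px = (7*1 + 1*9)/8 = 16/8 = 2.0000
Py = (7*(-29) + 1*12)/8 = -191/8 = -23.8750

P = (2.0000, -23.8750)


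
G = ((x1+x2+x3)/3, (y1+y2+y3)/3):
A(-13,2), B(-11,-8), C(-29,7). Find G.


Gx = (-13- 11- 29)/3 = -53/3 = -17.6667
Gy = (2- 8+7)/3 = 1/3 = 0.3333

G = (-17.6667, 0.3333)


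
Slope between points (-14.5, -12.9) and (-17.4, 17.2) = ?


dy = 17.2 + 12.9 = 30.1
dx = -17.4 + 14.5 = -2.9
m = 30.1/(-2.9) = -10.3793

m = -10.3793


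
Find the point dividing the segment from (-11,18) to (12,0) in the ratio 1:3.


Px = (1*12 + 3*(-11))/4 = -21/4 = -5.2500
Py = (1*0 + 3*18)/4 = 54/4 = 13.5000

P = (-5.2500, 13.5000)


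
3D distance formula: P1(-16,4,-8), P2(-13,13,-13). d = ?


dx=3, dy=9, dz=-5
d = sqrt(9+81+25) = sqrt(115) = 10.7238

10.7238


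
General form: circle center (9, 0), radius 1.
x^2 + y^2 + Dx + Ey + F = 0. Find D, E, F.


(x-9)^2 + (y-0)^2 = 1^2
D = -2h = -18, E = -2k = 0
F = h^2+k^2-r^2 = 81+0-1 = 80

D = -18, E = 0, F = 80


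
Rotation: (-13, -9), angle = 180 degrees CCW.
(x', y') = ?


cos(180) = -1, sin(180) = 0
x' = -13*(-1) + 9*0 = 13
y' = -13*0 - 9*(-1) = 9

(13, 9)


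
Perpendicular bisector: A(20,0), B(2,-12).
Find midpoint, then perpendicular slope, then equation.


Midpoint = (11, -6)
Slope of AB = dy/dx = -12/(-18) = 0.6667
Perp slope = -dx/dy = -18/12 = -1.5000
b = My - (perp slope)*Mx = -6 + (-18*11)/(-12) = -6 + 16.5000 = 10.5000

y = -1.5000x + 10.5000


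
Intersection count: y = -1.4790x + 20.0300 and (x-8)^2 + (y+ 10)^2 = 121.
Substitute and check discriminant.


Substitute y = -1.4790x + 20.0300: (x-8)^2 + (-1.4790x+20.0300+ 10)^2 = 121
Expand to Ax^2 + Bx + C = 0, where b-k = 30.03
A = 1+m^2 = 3.187441
B = 2(m(b-k) - h) = 2(-1.4790*30.03 - 8) = -104.82874
C = h^2 + (b-k)^2 - r^2 = 64 + 901.8009 - 121 = 844.8009
disc = B^2-4AC = 10989.0647 - 10771.0121 = 218.0526
disc > 0

2 intersection points


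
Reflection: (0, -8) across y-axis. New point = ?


Reflection rule for y-axis: (-x, y)
(0, -8) -> (0, -8)

(0, -8)


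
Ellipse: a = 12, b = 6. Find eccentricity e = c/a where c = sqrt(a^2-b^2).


c = sqrt(144-36) = sqrt(108) = 10.3923
e = c/a = sqrt(108)/12 = 0.8660

e = 0.8660


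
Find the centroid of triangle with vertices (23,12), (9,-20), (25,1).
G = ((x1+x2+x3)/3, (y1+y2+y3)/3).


Gx = (23+9+25)/3 = 57/3 = 19.0000
Gy = (12- 20+1)/3 = -7/3 = -2.3333

G = (19.0000, -2.3333)


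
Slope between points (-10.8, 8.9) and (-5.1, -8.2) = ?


dy = -8.2 - 8.9 = -17.1
dx = -5.1 + 10.8 = 5.7
m = -17.1/5.7 = -3.0000

m = -3.0000


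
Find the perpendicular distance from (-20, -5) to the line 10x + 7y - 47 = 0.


|10*(-20) + 7*(-5) - 47| = |-282| = 282
sqrt(100 + 49) = sqrt(149) = 12.2066
d = 282/sqrt(149) = 23.1023

23.1023


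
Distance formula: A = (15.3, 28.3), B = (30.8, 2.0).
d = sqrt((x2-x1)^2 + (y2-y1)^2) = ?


dx = 30.8 - 15.3 = 15.5
dy = 2.0 - 28.3 = -26.3
d = sqrt(240.25 + 691.69) = sqrt(931.94) = 30.5277

30.5277


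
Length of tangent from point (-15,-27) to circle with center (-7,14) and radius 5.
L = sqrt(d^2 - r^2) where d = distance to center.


d = sqrt((-15+ 7)^2 + (-27-14)^2) = sqrt(64+1681) = 41.7732
L = sqrt(1745.0000 - 25) = sqrt(1720.0000) = 41.4729

41.4729


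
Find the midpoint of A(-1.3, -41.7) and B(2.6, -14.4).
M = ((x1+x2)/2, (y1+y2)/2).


Mx = (-1.3 + 2.6)/2 = 1.3/2 = 0.6500
My = (-41.7 - 14.4)/2 = -56.1/2 = -28.0500

(0.6500, -28.0500)


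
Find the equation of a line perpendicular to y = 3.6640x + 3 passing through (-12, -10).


Perpendicular slope = -1/m1 = -1/3.6640 = -0.2729
b2 = y0 - m2*x0 = -10 - 12/3.6640 = -10 - 3.2751 = -13.2751

y = -0.2729x - 13.2751


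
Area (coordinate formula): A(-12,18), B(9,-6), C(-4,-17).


-12*(-6+ 17) = -132
9*(-17-18) = -315
-4*(18+ 6) = -96
sum = -543
Area = |-543|/2 = 271.5000

271.5000 sq units


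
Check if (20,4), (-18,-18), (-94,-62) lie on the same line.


20*(-18+ 62) - 18*(-62-4) - 94*(4+ 18)
= 880 + 1188 - 2068 = 0

Yes, collinear (determinant = 0)


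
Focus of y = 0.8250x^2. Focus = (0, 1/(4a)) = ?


a = 0.8250
4a = 3.3000
focus = (0, 1/3.3000) = (0, 0.3030)

Focus = (0, 0.3030)


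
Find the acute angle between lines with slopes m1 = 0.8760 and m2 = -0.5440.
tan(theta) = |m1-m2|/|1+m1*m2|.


m1-m2 = 1.42
1+m1*m2 = 0.523456
tan(theta) = |1.42/0.523456| = 2.712740
theta = arctan(|1.42/0.523456|) = 69.7646 degrees (acute angle)

69.7646 degrees


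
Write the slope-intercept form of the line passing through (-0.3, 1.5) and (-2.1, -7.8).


m = (-9.3)/(-1.8) = 5.1667
b = y1 - m*x1 = 1.5 - (-9.3*(-0.3))/(-1.8) = 1.5 + 1.5500 = 3.0500

y = 5.1667x + 3.0500


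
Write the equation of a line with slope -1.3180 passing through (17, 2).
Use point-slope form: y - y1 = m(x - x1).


y - 2 = -1.3180(x - 17)
y = -1.3180x + 2 + 1.3180*17
y = -1.3180x + 24.4060

y = -1.3180x + 24.4060


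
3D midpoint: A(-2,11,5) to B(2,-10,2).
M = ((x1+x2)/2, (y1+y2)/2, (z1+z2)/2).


Mx = (-2+2)/2 = 0
My = (11- 10)/2 = 0.5000
Mz = (5+2)/2 = 3.5000

M = (0, 0.5000, 3.5000)


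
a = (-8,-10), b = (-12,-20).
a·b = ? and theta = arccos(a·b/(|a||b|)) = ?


a·b = -8*(-12) - 10*(-20) = 96 + 200 = 296
|a| = sqrt(64+100) = 12.8062
|b| = sqrt(144+400) = 23.3238
cos(theta) = 296/(sqrt(164)*sqrt(544)) = 296/sqrt(89216) = 0.990992
theta = arccos(296/sqrt(89216)) = 7.6961 degrees

a·b = 296, theta = 7.6961 deg


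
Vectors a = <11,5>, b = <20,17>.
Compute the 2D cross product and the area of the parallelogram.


cross = 11*17 - 5*20 = 187 - 100 = 87
Parallelogram area = |87| = 87

cross = 87, parallelogram area = 87


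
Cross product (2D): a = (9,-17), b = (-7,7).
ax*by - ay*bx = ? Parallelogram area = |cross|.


cross = 9*7 + 17*(-7) = 63 - 119 = -56
Parallelogram area = |-56| = 56

cross = -56, parallelogram area = 56


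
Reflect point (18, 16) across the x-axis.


Reflection rule for x-axis: (x, -y)
(18, 16) -> (18, -16)

(18, -16)


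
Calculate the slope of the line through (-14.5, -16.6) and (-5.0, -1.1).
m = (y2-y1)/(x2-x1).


dy = -1.1 + 16.6 = 15.5
dx = -5.0 + 14.5 = 9.5
m = 15.5/9.5 = 1.6316

m = 1.6316


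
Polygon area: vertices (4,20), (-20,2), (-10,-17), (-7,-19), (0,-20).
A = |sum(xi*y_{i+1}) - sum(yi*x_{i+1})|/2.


sum(xi*y_{i+1}) = 4*2 - 20*(-17) - 10*(-19) - 7*(-20) + 0*20 = 678
sum(yi*x_{i+1}) = 20*(-20) + 2*(-10) - 17*(-7) - 19*0 - 20*4 = -381
Area = |678 + 381|/2 = 1059/2 = 529.5000

529.5000 sq units


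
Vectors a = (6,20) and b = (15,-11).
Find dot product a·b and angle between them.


a·b = 6*15 + 20*(-11) = 90 - 220 = -130
|a| = sqrt(36+400) = 20.8806
|b| = sqrt(225+121) = 18.6011
cos(theta) = -130/(sqrt(436)*sqrt(346)) = -130/sqrt(150856) = -0.334705
theta = arccos(-130/sqrt(150856)) = 109.5546 degrees

a·b = -130, theta = 109.5546 deg


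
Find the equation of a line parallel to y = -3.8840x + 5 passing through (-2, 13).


Parallel lines have equal slopes.
m2 = -3.8840
b2 = 13 + 3.8840*(-2) = 5.2320

y = -3.8840x + 5.2320


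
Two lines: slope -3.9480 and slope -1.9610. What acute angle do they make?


m1-m2 = -1.987
1+m1*m2 = 8.742028
tan(theta) = |-1.987/8.742028| = 0.227293
theta = arctan(|-1.987/8.742028|) = 12.8054 degrees (acute angle)

12.8054 degrees


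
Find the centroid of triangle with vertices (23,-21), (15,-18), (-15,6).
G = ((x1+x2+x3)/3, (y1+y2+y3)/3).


Gx = (23+15- 15)/3 = 23/3 = 7.6667
Gy = (-21- 18+6)/3 = -33/3 = -11.0000

G = (7.6667, -11.0000)


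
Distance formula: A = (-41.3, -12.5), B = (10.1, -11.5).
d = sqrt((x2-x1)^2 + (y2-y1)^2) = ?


dx = 10.1 + 41.3 = 51.4
dy = -11.5 + 12.5 = 1.0
d = sqrt(2641.96 + 1.0) = sqrt(2642.96) = 51.4097

51.4097


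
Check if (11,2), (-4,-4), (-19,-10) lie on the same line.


11*(-4+ 10) - 4*(-10-2) - 19*(2+ 4)
= 66 + 48 - 114 = 0

Yes, collinear (determinant = 0)


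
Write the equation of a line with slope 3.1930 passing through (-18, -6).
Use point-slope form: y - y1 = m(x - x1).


y + 6 = 3.1930(x + 18)
y = 3.1930x - 6 - 3.1930*(-18)
y = 3.1930x + 51.4740

y = 3.1930x + 51.4740


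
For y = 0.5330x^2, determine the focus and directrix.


a = 0.5330
1/(4a) = 0.4690
Focus = (0, 0.4690)
Directrix: y = -0.4690

Focus = (0, 0.4690), Directrix: y = -0.4690


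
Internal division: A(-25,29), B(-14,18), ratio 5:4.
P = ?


Px = (5*(-14) + 4*(-25))/9 = -170/9 = -18.8889
Py = (5*18 + 4*29)/9 = 206/9 = 22.8889

P = (-18.8889, 22.8889)


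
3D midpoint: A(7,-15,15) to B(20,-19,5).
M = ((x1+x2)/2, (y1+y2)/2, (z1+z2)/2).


Mx = (7+20)/2 = 13.5000
My = (-15- 19)/2 = -17.0000
Mz = (15+5)/2 = 10.0000

M = (13.5000, -17.0000, 10.0000)


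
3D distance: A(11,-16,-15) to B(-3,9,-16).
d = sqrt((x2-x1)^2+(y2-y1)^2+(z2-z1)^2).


dx=-14, dy=25, dz=-1
d = sqrt(196+625+1) = sqrt(822) = 28.6705

28.6705


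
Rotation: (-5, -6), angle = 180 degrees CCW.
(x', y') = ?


cos(180) = -1, sin(180) = 0
x' = -5*(-1) + 6*0 = 5
y' = -5*0 - 6*(-1) = 6

(5, 6)


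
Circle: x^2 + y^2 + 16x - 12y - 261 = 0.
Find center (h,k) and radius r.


h = -D/2 = -16/2 = -8
k = -E/2 = 12/2 = 6
r^2 = h^2 + k^2 - F = 64 + 36 + 261 = 361
r = 19

Center (-8, 6), radius = 19


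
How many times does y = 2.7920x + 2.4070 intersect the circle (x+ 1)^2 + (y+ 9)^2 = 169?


Substitute y = 2.7920x + 2.4070: (x+ 1)^2 + (2.7920x+2.4070+ 9)^2 = 169
Expand to Ax^2 + Bx + C = 0, where b-k = 11.407
A = 1+m^2 = 8.795264
B = 2(m(b-k) - h) = 2(2.7920*11.407 + 1) = 65.696688
C = h^2 + (b-k)^2 - r^2 = 1 + 130.119649 - 169 = -37.880351
disc = B^2-4AC = 4316.0548 + 1332.6707 = 5648.7255
disc > 0

2 intersection points


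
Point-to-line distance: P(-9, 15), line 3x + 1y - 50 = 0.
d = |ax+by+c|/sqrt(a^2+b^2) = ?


|3*(-9) + 1*15 - 50| = |-62| = 62
sqrt(9 + 1) = sqrt(10) = 3.1623
d = 62/sqrt(10) = 19.6061

19.6061


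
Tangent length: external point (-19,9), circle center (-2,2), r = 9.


d = sqrt((-19+ 2)^2 + (9-2)^2) = sqrt(289+49) = 18.3848
L = sqrt(338.0000 - 81) = sqrt(257.0000) = 16.0312

16.0312


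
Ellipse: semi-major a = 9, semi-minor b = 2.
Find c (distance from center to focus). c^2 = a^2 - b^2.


c^2 = 9^2 - 2^2 = 81 - 4 = 77
c = sqrt(77) = 8.7750

c = 8.7750


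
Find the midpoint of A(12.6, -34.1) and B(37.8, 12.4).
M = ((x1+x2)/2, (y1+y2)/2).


Mx = (12.6 + 37.8)/2 = 50.4/2 = 25.2000
My = (-34.1 + 12.4)/2 = -21.7/2 = -10.8500

(25.2000, -10.8500)


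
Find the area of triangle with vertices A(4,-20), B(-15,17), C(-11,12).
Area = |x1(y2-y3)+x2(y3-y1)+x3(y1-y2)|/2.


4*(17-12) = 20
-15*(12+ 20) = -480
-11*(-20-17) = 407
sum = -53
Area = |-53|/2 = 26.5000

26.5000 sq units


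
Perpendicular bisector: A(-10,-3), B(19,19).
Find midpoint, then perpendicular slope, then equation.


Midpoint = (4.5, 8)
Slope of AB = dy/dx = 22/29 = 0.7586
Perp slope = -dx/dy = -29/22 = -1.3182
b = My - (perp slope)*Mx = 8 + (29*4.5)/22 = 8 + 5.9318 = 13.9318

y = -1.3182x + 13.9318


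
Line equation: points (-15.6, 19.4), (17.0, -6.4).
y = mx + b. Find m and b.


m = (-25.8)/(32.6) = -0.7914
b = y1 - m*x1 = 19.4 - (-25.8*(-15.6))/(32.6) = 19.4 - 12.3460 = 7.0540

y = -0.7914x + 7.0540


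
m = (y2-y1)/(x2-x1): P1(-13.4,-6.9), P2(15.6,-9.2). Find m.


dy = -9.2 + 6.9 = -2.3
dx = 15.6 + 13.4 = 29.0
m = -2.3/29.0 = -0.0793

m = -0.0793


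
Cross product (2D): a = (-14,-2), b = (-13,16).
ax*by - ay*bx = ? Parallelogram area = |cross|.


cross = -14*16 + 2*(-13) = -224 - 26 = -250
Parallelogram area = |-250| = 250

cross = -250, parallelogram area = 250


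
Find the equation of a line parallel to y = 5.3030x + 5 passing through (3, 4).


Parallel lines have equal slopes.
m2 = 5.3030
b2 = 4 - 5.3030*3 = -11.9090

y = 5.3030x - 11.9090


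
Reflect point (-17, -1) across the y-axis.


Reflection rule for y-axis: (-x, y)
(-17, -1) -> (17, -1)

(17, -1)


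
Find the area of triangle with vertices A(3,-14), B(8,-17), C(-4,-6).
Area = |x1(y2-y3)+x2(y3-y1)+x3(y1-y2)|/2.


3*(-17+ 6) = -33
8*(-6+ 14) = 64
-4*(-14+ 17) = -12
sum = 19
Area = |19|/2 = 9.5000

9.5000 sq units


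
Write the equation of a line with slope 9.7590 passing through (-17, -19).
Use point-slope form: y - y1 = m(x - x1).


y + 19 = 9.7590(x + 17)
y = 9.7590x - 19 - 9.7590*(-17)
y = 9.7590x + 146.9030

y = 9.7590x + 146.9030


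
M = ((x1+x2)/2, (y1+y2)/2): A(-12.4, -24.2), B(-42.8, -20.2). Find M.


Mx = (-12.4 - 42.8)/2 = -55.2/2 = -27.6000
My = (-24.2 - 20.2)/2 = -44.4/2 = -22.2000

(-27.6000, -22.2000)


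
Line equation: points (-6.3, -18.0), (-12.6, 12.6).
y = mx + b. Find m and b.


m = (30.6)/(-6.3) = -4.8571
b = y1 - m*x1 = -18.0 - (30.6*(-6.3))/(-6.3) = -18.0 - 30.6000 = -48.6000

y = -4.8571x - 48.6000


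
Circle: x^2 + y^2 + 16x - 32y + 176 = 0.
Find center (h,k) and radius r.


h = -D/2 = -16/2 = -8
k = -E/2 = 32/2 = 16
r^2 = h^2 + k^2 - F = 64 + 256 - 176 = 144
r = 12

Center (-8, 16), radius = 12


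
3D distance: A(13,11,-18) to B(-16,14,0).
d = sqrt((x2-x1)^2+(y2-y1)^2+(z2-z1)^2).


dx=-29, dy=3, dz=18
d = sqrt(841+9+324) = sqrt(1174) = 34.2637

34.2637


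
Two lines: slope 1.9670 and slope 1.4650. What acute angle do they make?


m1-m2 = 0.502
1+m1*m2 = 3.881655
tan(theta) = |0.502/3.881655| = 0.129326
theta = arctan(|0.502/3.881655|) = 7.3689 degrees (acute angle)

7.3689 degrees


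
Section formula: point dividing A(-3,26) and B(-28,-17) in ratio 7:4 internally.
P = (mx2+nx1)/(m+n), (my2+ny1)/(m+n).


Px = (7*(-28) + 4*(-3))/11 = -208/11 = -18.9091
Py = (7*(-17) + 4*26)/11 = -15/11 = -1.3636

P = (-18.9091, -1.3636)


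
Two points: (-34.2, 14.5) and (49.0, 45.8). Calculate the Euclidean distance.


dx = 49.0 + 34.2 = 83.2
dy = 45.8 - 14.5 = 31.3
d = sqrt(6922.24 + 979.69) = sqrt(7901.93) = 88.8928

88.8928


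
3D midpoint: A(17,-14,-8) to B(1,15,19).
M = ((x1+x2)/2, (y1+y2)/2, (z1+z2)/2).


Mx = (17+1)/2 = 9.0000
My = (-14+15)/2 = 0.5000
Mz = (-8+19)/2 = 5.5000

M = (9.0000, 0.5000, 5.5000)


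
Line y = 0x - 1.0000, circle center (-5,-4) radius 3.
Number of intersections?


Substitute y = 0x - 1.0000: (x+ 5)^2 + (0x- 1.0000+ 4)^2 = 9
Expand to Ax^2 + Bx + C = 0, where b-k = 3
A = 1+m^2 = 1
B = 2(m(b-k) - h) = 2(0*3 + 5) = 10
C = h^2 + (b-k)^2 - r^2 = 25 + 9 - 9 = 25
disc = B^2-4AC = 100.0000 - 100.0000 = 0
disc = 0

1 intersection point (tangent)


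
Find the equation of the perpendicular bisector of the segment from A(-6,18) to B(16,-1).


Midpoint = (5, 8.5)
Slope of AB = dy/dx = -19/22 = -0.8636
Perp slope = -dx/dy = 22/19 = 1.1579
b = My - (perp slope)*Mx = 8.5 + (22*5)/(-19) = 8.5 - 5.7895 = 2.7105

y = 1.1579x + 2.7105


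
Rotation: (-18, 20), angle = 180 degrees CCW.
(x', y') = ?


cos(180) = -1, sin(180) = 0
x' = -18*(-1) - 20*0 = 18
y' = -18*0 + 20*(-1) = -20

(18, -20)


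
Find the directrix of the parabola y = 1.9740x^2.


a = 1.9740
1/(4a) = 0.1266
directrix: y = -0.1266 = -0.1266

y = -0.1266


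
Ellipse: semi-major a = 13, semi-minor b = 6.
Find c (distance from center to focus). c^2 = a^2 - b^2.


c^2 = 13^2 - 6^2 = 169 - 36 = 133
c = sqrt(133) = 11.5326

c = 11.5326


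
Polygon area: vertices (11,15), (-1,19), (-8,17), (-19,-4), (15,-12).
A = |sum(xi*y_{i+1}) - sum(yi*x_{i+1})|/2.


sum(xi*y_{i+1}) = 11*19 - 1*17 - 8*(-4) - 19*(-12) + 15*15 = 677
sum(yi*x_{i+1}) = 15*(-1) + 19*(-8) + 17*(-19) - 4*15 - 12*11 = -682
Area = |677 + 682|/2 = 1359/2 = 679.5000

679.5000 sq units


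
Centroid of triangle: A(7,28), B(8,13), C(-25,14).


Gx = (7+8- 25)/3 = -10/3 = -3.3333
Gy = (28+13+14)/3 = 55/3 = 18.3333

G = (-3.3333, 18.3333)


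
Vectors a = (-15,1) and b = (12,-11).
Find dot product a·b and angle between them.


a·b = -15*12 + 1*(-11) = -180 - 11 = -191
|a| = sqrt(225+1) = 15.0333
|b| = sqrt(144+121) = 16.2788
cos(theta) = -191/(sqrt(226)*sqrt(265)) = -191/sqrt(59890) = -0.780470
theta = arccos(-191/sqrt(59890)) = 141.3036 degrees

a·b = -191, theta = 141.3036 deg


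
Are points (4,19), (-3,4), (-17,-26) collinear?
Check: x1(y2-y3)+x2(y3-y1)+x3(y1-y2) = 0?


4*(4+ 26) - 3*(-26-19) - 17*(19-4)
= 120 + 135 - 255 = 0

Yes, collinear (determinant = 0)


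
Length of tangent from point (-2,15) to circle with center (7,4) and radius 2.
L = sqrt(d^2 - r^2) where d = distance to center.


d = sqrt((-2-7)^2 + (15-4)^2) = sqrt(81+121) = 14.2127
L = sqrt(202.0000 - 4) = sqrt(198.0000) = 14.0712

14.0712


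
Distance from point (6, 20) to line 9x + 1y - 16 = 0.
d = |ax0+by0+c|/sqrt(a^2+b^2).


|9*6 + 1*20 - 16| = |58| = 58
sqrt(81 + 1) = sqrt(82) = 9.0554
d = 58/sqrt(82) = 6.4050

6.4050


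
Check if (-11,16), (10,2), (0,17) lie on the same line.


-11*(2-17) + 10*(17-16) + 0*(16-2)
= 165 + 10 + 0 = 175

No, not collinear (determinant = 175)


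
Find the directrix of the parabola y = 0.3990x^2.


a = 0.3990
1/(4a) = 0.6266
directrix: y = -0.6266 = -0.6266

y = -0.6266


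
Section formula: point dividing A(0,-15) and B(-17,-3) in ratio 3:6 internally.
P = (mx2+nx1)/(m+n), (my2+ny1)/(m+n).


Px = (3*(-17) + 6*0)/9 = -51/9 = -5.6667
Py = (3*(-3) + 6*(-15))/9 = -99/9 = -11.0000

P = (-5.6667, -11.0000)


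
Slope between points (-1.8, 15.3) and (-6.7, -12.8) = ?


dy = -12.8 - 15.3 = -28.1
dx = -6.7 + 1.8 = -4.9
m = -28.1/(-4.9) = 5.7347

m = 5.7347


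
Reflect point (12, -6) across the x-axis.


Reflection rule for x-axis: (x, -y)
(12, -6) -> (12, 6)

(12, 6)


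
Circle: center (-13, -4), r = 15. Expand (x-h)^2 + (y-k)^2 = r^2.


(x+ 13)^2 + (y+ 4)^2 = 15^2
D = -2h = 26, E = -2k = 8
F = h^2+k^2-r^2 = 169+16-225 = -40

x^2 + y^2 + 26x + 8y - 40 = 0


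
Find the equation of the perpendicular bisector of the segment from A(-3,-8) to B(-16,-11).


Midpoint = (-9.5, -9.5)
Slope of AB = dy/dx = -3/(-13) = 0.2308
Perp slope = -dx/dy = -13/3 = -4.3333
b = My - (perp slope)*Mx = -9.5 + (-13*(-9.5))/(-3) = -9.5 - 41.1667 = -50.6667

y = -4.3333x - 50.6667


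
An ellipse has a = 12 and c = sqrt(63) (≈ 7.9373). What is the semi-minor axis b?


b^2 = 12^2 - (sqrt(63))^2 = 144 - 63 = 81
b = sqrt(81) = 9

b = 9


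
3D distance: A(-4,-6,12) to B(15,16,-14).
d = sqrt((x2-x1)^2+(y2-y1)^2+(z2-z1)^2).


dx=19, dy=22, dz=-26
d = sqrt(361+484+676) = sqrt(1521) = 39.0000

39.0000


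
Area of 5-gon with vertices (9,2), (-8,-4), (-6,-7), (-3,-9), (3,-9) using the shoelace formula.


sum(xi*y_{i+1}) = 9*(-4) - 8*(-7) - 6*(-9) - 3*(-9) + 3*2 = 107
sum(yi*x_{i+1}) = 2*(-8) - 4*(-6) - 7*(-3) - 9*3 - 9*9 = -79
Area = |107 + 79|/2 = 186/2 = 93.0000

93.0000 sq units


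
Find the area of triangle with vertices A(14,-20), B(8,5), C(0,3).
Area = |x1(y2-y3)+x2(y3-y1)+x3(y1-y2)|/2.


14*(5-3) = 28
8*(3+ 20) = 184
0*(-20-5) = 0
sum = 212
Area = |212|/2 = 106.0000

106.0000 sq units


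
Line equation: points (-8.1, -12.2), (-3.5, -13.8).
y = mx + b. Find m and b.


m = (-1.6)/(4.6) = -0.3478
b = y1 - m*x1 = -12.2 - (-1.6*(-8.1))/(4.6) = -12.2 - 2.8174 = -15.0174

y = -0.3478x - 15.0174


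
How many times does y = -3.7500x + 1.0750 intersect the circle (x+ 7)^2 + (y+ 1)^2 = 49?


Substitute y = -3.7500x + 1.0750: (x+ 7)^2 + (-3.7500x+1.0750+ 1)^2 = 49
Expand to Ax^2 + Bx + C = 0, where b-k = 2.075
A = 1+m^2 = 15.0625
B = 2(m(b-k) - h) = 2(-3.7500*2.075 + 7) = -1.5625
C = h^2 + (b-k)^2 - r^2 = 49 + 4.305625 - 49 = 4.305625
disc = B^2-4AC = 2.4414 - 259.4139 = -256.9725
disc < 0

0 intersection points


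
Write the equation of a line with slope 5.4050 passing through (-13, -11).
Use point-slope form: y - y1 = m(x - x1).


y + 11 = 5.4050(x + 13)
y = 5.4050x - 11 - 5.4050*(-13)
y = 5.4050x + 59.2650

y = 5.4050x + 59.2650


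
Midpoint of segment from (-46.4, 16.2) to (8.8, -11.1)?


Mx = (-46.4 + 8.8)/2 = -37.6/2 = -18.8000
My = (16.2 - 11.1)/2 = 5.1/2 = 2.5500

(-18.8000, 2.5500)


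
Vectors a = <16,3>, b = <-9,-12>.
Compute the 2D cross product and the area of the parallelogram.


cross = 16*(-12) - 3*(-9) = -192 + 27 = -165
Parallelogram area = |-165| = 165

cross = -165, parallelogram area = 165


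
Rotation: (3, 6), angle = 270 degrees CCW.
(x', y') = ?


cos(270) = 0, sin(270) = -1
x' = 3*0 - 6*(-1) = 6
y' = 3*(-1) + 6*0 = -3

(6, -3)


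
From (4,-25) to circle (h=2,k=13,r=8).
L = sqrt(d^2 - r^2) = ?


d = sqrt((4-2)^2 + (-25-13)^2) = sqrt(4+1444) = 38.0526
L = sqrt(1448.0000 - 64) = sqrt(1384.0000) = 37.2022

37.2022


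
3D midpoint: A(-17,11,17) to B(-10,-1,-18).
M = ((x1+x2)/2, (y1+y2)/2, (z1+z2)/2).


Mx = (-17- 10)/2 = -13.5000
My = (11- 1)/2 = 5.0000
Mz = (17- 18)/2 = -0.5000

M = (-13.5000, 5.0000, -0.5000)


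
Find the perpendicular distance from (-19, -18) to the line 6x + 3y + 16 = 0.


|6*(-19) + 3*(-18) + 16| = |-152| = 152
sqrt(36 + 9) = sqrt(45) = 6.7082
d = 152/sqrt(45) = 22.6588

22.6588


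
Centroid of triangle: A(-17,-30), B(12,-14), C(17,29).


Gx = (-17+12+17)/3 = 12/3 = 4.0000
Gy = (-30- 14+29)/3 = -15/3 = -5.0000

G = (4.0000, -5.0000)


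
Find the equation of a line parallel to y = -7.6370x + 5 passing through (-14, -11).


Parallel lines have equal slopes.
m2 = -7.6370
b2 = -11 + 7.6370*(-14) = -117.9180

y = -7.6370x - 117.9180


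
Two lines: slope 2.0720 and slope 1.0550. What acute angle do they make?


m1-m2 = 1.017
1+m1*m2 = 3.18596
tan(theta) = |1.017/3.18596| = 0.319213
theta = arctan(|1.017/3.18596|) = 17.7038 degrees (acute angle)

17.7038 degrees


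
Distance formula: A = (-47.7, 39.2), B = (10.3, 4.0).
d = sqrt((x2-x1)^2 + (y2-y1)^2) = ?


dx = 10.3 + 47.7 = 58.0
dy = 4.0 - 39.2 = -35.2
d = sqrt(3364.0 + 1239.04) = sqrt(4603.04) = 67.8457

67.8457


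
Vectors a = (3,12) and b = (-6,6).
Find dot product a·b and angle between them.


a·b = 3*(-6) + 12*6 = -18 + 72 = 54
|a| = sqrt(9+144) = 12.3693
|b| = sqrt(36+36) = 8.4853
cos(theta) = 54/(sqrt(153)*sqrt(72)) = 54/sqrt(11016) = 0.514496
theta = arccos(54/sqrt(11016)) = 59.0362 degrees

a·b = 54, theta = 59.0362 deg


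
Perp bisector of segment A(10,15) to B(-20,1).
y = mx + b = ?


Midpoint = (-5, 8)
Slope of AB = dy/dx = -14/(-30) = 0.4667
Perp slope = -dx/dy = -30/14 = -2.1429
b = My - (perp slope)*Mx = 8 + (-30*(-5))/(-14) = 8 - 10.7143 = -2.7143

y = -2.1429x - 2.7143


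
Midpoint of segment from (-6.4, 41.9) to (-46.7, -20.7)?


Mx = (-6.4 - 46.7)/2 = -53.1/2 = -26.5500
My = (41.9 - 20.7)/2 = 21.2/2 = 10.6000

(-26.5500, 10.6000)


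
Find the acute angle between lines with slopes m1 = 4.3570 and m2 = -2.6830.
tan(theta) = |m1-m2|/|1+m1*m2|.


m1-m2 = 7.04
1+m1*m2 = -10.689831
tan(theta) = |7.04/(-10.689831)| = 0.658570
theta = arctan(|7.04/(-10.689831)|) = 33.3677 degrees (acute angle)

33.3677 degrees


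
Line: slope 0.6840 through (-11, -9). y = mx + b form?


y + 9 = 0.6840(x + 11)
y = 0.6840x - 9 - 0.6840*(-11)
y = 0.6840x - 1.4760

y = 0.6840x - 1.4760


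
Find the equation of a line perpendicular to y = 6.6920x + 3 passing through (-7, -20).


Perpendicular slope = -1/m1 = -1/6.6920 = -0.1494
b2 = y0 - m2*x0 = -20 - 7/6.6920 = -20 - 1.0460 = -21.0460

y = -0.1494x - 21.0460


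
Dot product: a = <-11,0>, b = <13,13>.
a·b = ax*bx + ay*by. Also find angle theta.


a·b = -11*13 + 0*13 = -143 + 0 = -143
|a| = sqrt(121+0) = 11.0000
|b| = sqrt(169+169) = 18.3848
cos(theta) = -143/(sqrt(121)*sqrt(338)) = -143/sqrt(40898) = -0.707107
theta = arccos(-143/sqrt(40898)) = 135.0000 degrees

a·b = -143, theta = 135.0000 deg


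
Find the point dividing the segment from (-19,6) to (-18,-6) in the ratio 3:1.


Px = (3*(-18) + 1*(-19))/4 = -73/4 = -18.2500
Py = (3*(-6) + 1*6)/4 = -12/4 = -3.0000

P = (-18.2500, -3.0000)


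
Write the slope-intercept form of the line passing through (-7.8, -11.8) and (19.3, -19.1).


m = (-7.3)/(27.1) = -0.2694
b = y1 - m*x1 = -11.8 - (-7.3*(-7.8))/(27.1) = -11.8 - 2.1011 = -13.9011

y = -0.2694x - 13.9011


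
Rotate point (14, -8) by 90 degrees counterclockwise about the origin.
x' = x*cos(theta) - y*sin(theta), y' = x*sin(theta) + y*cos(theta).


cos(90) = 0, sin(90) = 1
x' = 14*0 + 8*1 = 8
y' = 14*1 - 8*0 = 14

(8, 14)


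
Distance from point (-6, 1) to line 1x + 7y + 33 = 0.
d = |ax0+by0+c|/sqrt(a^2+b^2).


|1*(-6) + 7*1 + 33| = |34| = 34
sqrt(1 + 49) = sqrt(50) = 7.0711
d = 34/sqrt(50) = 4.8083

4.8083


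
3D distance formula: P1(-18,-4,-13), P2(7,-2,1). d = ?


dx=25, dy=2, dz=14
d = sqrt(625+4+196) = sqrt(825) = 28.7228

28.7228


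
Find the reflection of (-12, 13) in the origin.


Reflection rule for origin: (-x, -y)
(-12, 13) -> (12, -13)

(12, -13)


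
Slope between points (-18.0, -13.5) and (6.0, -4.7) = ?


dy = -4.7 + 13.5 = 8.8
dx = 6.0 + 18.0 = 24.0
m = 8.8/24.0 = 0.3667

m = 0.3667


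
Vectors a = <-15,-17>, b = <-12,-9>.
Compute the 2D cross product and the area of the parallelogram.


cross = -15*(-9) + 17*(-12) = 135 - 204 = -69
Parallelogram area = |-69| = 69

cross = -69, parallelogram area = 69


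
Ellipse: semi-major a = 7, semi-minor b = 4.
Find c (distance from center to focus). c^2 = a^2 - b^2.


c^2 = 7^2 - 4^2 = 49 - 16 = 33
c = sqrt(33) = 5.7446

c = 5.7446


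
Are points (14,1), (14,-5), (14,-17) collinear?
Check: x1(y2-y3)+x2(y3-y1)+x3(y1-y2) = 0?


14*(-5+ 17) + 14*(-17-1) + 14*(1+ 5)
= 168 - 252 + 84 = 0

Yes, collinear (determinant = 0)


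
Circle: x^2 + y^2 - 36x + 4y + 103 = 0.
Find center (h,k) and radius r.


h = -D/2 = 36/2 = 18
k = -E/2 = -4/2 = -2
r^2 = h^2 + k^2 - F = 324 + 4 - 103 = 225
r = 15

Center (18, -2), radius = 15


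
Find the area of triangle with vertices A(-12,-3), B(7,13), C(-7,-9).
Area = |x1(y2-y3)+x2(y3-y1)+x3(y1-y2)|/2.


-12*(13+ 9) = -264
7*(-9+ 3) = -42
-7*(-3-13) = 112
sum = -194
Area = |-194|/2 = 97.0000

97.0000 sq units


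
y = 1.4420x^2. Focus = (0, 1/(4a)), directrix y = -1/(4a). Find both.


a = 1.4420
1/(4a) = 0.1734
Focus = (0, 0.1734)
Directrix: y = -0.1734

Focus = (0, 0.1734), Directrix: y = -0.1734


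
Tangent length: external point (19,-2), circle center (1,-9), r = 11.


d = sqrt((19-1)^2 + (-2+ 9)^2) = sqrt(324+49) = 19.3132
L = sqrt(373.0000 - 121) = sqrt(252.0000) = 15.8745

15.8745


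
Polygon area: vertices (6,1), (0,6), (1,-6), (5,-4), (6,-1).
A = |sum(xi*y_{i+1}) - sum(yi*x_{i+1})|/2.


sum(xi*y_{i+1}) = 6*6 + 0*(-6) + 1*(-4) + 5*(-1) + 6*1 = 33
sum(yi*x_{i+1}) = 1*0 + 6*1 - 6*5 - 4*6 - 1*6 = -54
Area = |33 + 54|/2 = 87/2 = 43.5000

43.5000 sq units


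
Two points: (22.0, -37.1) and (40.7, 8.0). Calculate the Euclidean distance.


dx = 40.7 - 22.0 = 18.7
dy = 8.0 + 37.1 = 45.1
d = sqrt(349.69 + 2034.01) = sqrt(2383.7) = 48.8232

48.8232


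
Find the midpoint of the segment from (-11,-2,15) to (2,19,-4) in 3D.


Mx = (-11+2)/2 = -4.5000
My = (-2+19)/2 = 8.5000
Mz = (15- 4)/2 = 5.5000

M = (-4.5000, 8.5000, 5.5000)


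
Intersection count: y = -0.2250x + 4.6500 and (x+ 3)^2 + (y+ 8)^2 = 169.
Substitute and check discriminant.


Substitute y = -0.2250x + 4.6500: (x+ 3)^2 + (-0.2250x+4.6500+ 8)^2 = 169
Expand to Ax^2 + Bx + C = 0, where b-k = 12.65
A = 1+m^2 = 1.050625
B = 2(m(b-k) - h) = 2(-0.2250*12.65 + 3) = 0.3075
C = h^2 + (b-k)^2 - r^2 = 9 + 160.0225 - 169 = 0.0225
disc = B^2-4AC = 0.0946 - 0.0946 = 0
disc = 0

1 intersection point (tangent)


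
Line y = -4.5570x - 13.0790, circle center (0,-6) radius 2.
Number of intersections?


Substitute y = -4.5570x - 13.0790: (x-0)^2 + (-4.5570x- 13.0790+ 6)^2 = 4
Expand to Ax^2 + Bx + C = 0, where b-k = -7.079
A = 1+m^2 = 21.766249
B = 2(m(b-k) - h) = 2(-4.5570*(-7.079) - 0) = 64.518006
C = h^2 + (b-k)^2 - r^2 = 0 + 50.112241 - 4 = 46.112241
disc = B^2-4AC = 4162.5731 - 4014.7621 = 147.8110
disc > 0

2 intersection points


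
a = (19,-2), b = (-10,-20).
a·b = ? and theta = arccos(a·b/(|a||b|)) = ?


a·b = 19*(-10) - 2*(-20) = -190 + 40 = -150
|a| = sqrt(361+4) = 19.1050
|b| = sqrt(100+400) = 22.3607
cos(theta) = -150/(sqrt(365)*sqrt(500)) = -150/sqrt(182500) = -0.351123
theta = arccos(-150/sqrt(182500)) = 110.5560 degrees

a·b = -150, theta = 110.5560 deg


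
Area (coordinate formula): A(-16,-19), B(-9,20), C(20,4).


-16*(20-4) = -256
-9*(4+ 19) = -207
20*(-19-20) = -780
sum = -1243
Area = |-1243|/2 = 621.5000

621.5000 sq units


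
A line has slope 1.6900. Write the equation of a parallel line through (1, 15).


Parallel lines have equal slopes.
m2 = 1.6900
b2 = 15 - 1.6900*1 = 13.3100

y = 1.6900x + 13.3100


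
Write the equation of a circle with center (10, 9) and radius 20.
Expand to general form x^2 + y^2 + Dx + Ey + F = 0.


(x-10)^2 + (y-9)^2 = 20^2
D = -2h = -20, E = -2k = -18
F = h^2+k^2-r^2 = 100+81-400 = -219

x^2 + y^2 - 20x - 18y - 219 = 0


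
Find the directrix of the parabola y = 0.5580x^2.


a = 0.5580
1/(4a) = 0.4480
directrix: y = -0.4480 = -0.4480

y = -0.4480


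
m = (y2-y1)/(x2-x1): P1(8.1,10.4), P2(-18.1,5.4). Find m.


dy = 5.4 - 10.4 = -5.0
dx = -18.1 - 8.1 = -26.2
m = -5.0/(-26.2) = 0.1908

m = 0.1908


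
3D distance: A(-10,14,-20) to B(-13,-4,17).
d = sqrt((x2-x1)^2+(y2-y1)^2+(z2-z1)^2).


dx=-3, dy=-18, dz=37
d = sqrt(9+324+1369) = sqrt(1702) = 41.2553

41.2553


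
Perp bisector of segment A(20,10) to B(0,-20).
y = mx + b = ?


Midpoint = (10, -5)
Slope of AB = dy/dx = -30/(-20) = 1.5000
Perp slope = -dx/dy = -20/30 = -0.6667
b = My - (perp slope)*Mx = -5 + (-20*10)/(-30) = -5 + 6.6667 = 1.6667

y = -0.6667x + 1.6667


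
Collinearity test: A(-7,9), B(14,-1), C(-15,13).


-7*(-1-13) + 14*(13-9) - 15*(9+ 1)
= 98 + 56 - 150 = 4

No, not collinear (determinant = 4)


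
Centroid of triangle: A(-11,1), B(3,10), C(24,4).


Gx = (-11+3+24)/3 = 16/3 = 5.3333
Gy = (1+10+4)/3 = 15/3 = 5.0000

G = (5.3333, 5.0000)


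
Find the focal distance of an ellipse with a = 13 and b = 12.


c^2 = 13^2 - 12^2 = 169 - 144 = 25
c = sqrt(25) = 5.0000

c = 5.0000


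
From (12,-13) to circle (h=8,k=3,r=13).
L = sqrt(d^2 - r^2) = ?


d = sqrt((12-8)^2 + (-13-3)^2) = sqrt(16+256) = 16.4924
L = sqrt(272.0000 - 169) = sqrt(103.0000) = 10.1489

10.1489


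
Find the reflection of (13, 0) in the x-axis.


Reflection rule for x-axis: (x, -y)
(13, 0) -> (13, 0)

(13, 0)


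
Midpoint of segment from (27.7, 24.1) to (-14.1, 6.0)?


Mx = (27.7 - 14.1)/2 = 13.6/2 = 6.8000
My = (24.1 + 6.0)/2 = 30.1/2 = 15.0500

(6.8000, 15.0500)


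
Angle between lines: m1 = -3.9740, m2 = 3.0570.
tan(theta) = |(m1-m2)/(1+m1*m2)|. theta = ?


m1-m2 = -7.031
1+m1*m2 = -11.148518
tan(theta) = |-7.031/(-11.148518)| = 0.630667
theta = arctan(|-7.031/(-11.148518)|) = 32.2383 degrees (acute angle)

32.2383 degrees


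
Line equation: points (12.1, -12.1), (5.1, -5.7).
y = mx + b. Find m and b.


m = (6.4)/(-7.0) = -0.9143
b = y1 - m*x1 = -12.1 - (6.4*12.1)/(-7.0) = -12.1 + 11.0629 = -1.0371

y = -0.9143x - 1.0371


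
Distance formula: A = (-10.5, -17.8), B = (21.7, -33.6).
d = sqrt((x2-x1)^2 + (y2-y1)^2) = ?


dx = 21.7 + 10.5 = 32.2
dy = -33.6 + 17.8 = -15.8
d = sqrt(1036.84 + 249.64) = sqrt(1286.48) = 35.8675

35.8675


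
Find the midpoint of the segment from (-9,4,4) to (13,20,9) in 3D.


Mx = (-9+13)/2 = 2.0000
My = (4+20)/2 = 12.0000
Mz = (4+9)/2 = 6.5000

M = (2.0000, 12.0000, 6.5000)


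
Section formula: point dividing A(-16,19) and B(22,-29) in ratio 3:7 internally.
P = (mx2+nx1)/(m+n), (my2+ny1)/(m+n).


Px = (3*22 + 7*(-16))/10 = -46/10 = -4.6000
Py = (3*(-29) + 7*19)/10 = 46/10 = 4.6000

P = (-4.6000, 4.6000)


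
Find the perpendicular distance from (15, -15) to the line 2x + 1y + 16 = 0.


|2*15 + 1*(-15) + 16| = |31| = 31
sqrt(4 + 1) = sqrt(5) = 2.2361
d = 31/sqrt(5) = 13.8636

13.8636


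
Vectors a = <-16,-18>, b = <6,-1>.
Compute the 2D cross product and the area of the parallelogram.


cross = -16*(-1) + 18*6 = 16 + 108 = 124
Parallelogram area = |124| = 124

cross = 124, parallelogram area = 124


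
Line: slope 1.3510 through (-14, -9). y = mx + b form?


y + 9 = 1.3510(x + 14)
y = 1.3510x - 9 - 1.3510*(-14)
y = 1.3510x + 9.9140

y = 1.3510x + 9.9140


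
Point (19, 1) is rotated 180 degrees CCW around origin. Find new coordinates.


cos(180) = -1, sin(180) = 0
x' = 19*(-1) - 1*0 = -19
y' = 19*0 + 1*(-1) = -1

(-19, -1)


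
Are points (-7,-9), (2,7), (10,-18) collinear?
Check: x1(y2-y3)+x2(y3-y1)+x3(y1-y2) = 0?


-7*(7+ 18) + 2*(-18+ 9) + 10*(-9-7)
= -175 - 18 - 160 = -353

No, not collinear (determinant = -353)


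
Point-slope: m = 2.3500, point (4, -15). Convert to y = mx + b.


y + 15 = 2.3500(x - 4)
y = 2.3500x - 15 - 2.3500*4
y = 2.3500x - 24.4000

y = 2.3500x - 24.4000


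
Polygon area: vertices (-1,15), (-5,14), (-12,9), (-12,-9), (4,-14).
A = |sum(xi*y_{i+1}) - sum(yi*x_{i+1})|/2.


sum(xi*y_{i+1}) = -1*14 - 5*9 - 12*(-9) - 12*(-14) + 4*15 = 277
sum(yi*x_{i+1}) = 15*(-5) + 14*(-12) + 9*(-12) - 9*4 - 14*(-1) = -373
Area = |277 + 373|/2 = 650/2 = 325.0000

325.0000 sq units
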